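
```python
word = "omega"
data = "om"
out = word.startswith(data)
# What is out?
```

Trace:
`word = "omega"` → word = 'omega'
`data = "om"` → data = 'om'
`out = word.startswith(data)` → out = True
So out = True

Answer: True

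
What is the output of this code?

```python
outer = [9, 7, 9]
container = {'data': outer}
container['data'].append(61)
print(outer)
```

Key concept: dict holds reference to list.
Step by step:
`outer = [9, 7, 9]` → outer = [9, 7, 9]
`container = {'data': outer}` → container = {'data': [9, 7, 9]}
`container['data'].append(61)` → outer = [9, 7, 9, 61]; container = {'data': [9, 7, 9, 61]}
`print(outer)` → prints [9, 7, 9, 61]

Answer: [9, 7, 9, 61]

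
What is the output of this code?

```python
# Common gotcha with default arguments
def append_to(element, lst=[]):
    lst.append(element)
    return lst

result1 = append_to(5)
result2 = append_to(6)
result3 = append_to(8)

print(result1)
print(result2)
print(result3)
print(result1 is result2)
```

Key concept: mutable default argument gotcha.
Step by step:
`result1 = append_to(5)` → result1 = [5]
`result2 = append_to(6)` → result1 = [5, 6] (same object as result2); result2 = [5, 6] (same object as result1)
`result3 = append_to(8)` → result1 = [5, 6, 8] (same object as result2, result3); result2 = [5, 6, 8] (same object as result1, result3); result3 = [5, 6, 8] (same object as result1, result2)
`print(result1)` → prints [5, 6, 8]
`print(result2)` → prints [5, 6, 8]
`print(result3)` → prints [5, 6, 8]
`print(result1 is result2)` → prints True

Answer:
[5, 6, 8]
[5, 6, 8]
[5, 6, 8]
True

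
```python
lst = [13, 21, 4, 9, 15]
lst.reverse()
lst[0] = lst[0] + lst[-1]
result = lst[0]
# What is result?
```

Trace:
`lst = [13, 21, 4, 9, 15]` → lst = [13, 21, 4, 9, 15]
`lst.reverse()` → lst = [15, 9, 4, 21, 13]
`lst[0] = lst[0] + lst[-1]` → lst = [28, 9, 4, 21, 13]
`result = lst[0]` → result = 28
So result = 28

Answer: 28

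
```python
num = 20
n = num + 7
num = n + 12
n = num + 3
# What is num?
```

Trace:
`num = 20` → num = 20
`n = num + 7` → n = 27
`num = n + 12` → num = 39
`n = num + 3` → n = 42
So num = 39

Answer: 39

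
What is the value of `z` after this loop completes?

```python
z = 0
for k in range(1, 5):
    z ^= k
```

XOR of 1 to 4
`z` takes the values: 0 → 1 → 3 → 0 → 4

Answer: 4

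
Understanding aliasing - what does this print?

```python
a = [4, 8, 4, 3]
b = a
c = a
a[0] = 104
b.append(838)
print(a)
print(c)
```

Key concept: multiple aliases.
Step by step:
`a = [4, 8, 4, 3]` → a = [4, 8, 4, 3]
`b = a` → b = [4, 8, 4, 3] (same object as a)
`c = a` → c = [4, 8, 4, 3] (same object as a, b)
`a[0] = 104` → a = [104, 8, 4, 3] (same object as b, c); b = [104, 8, 4, 3] (same object as a, c); c = [104, 8, 4, 3] (same object as a, b)
`b.append(838)` → a = [104, 8, 4, 3, 838] (same object as b, c); b = [104, 8, 4, 3, 838] (same object as a, c); c = [104, 8, 4, 3, 838] (same object as a, b)
`print(a)` → prints [104, 8, 4, 3, 838]
`print(c)` → prints [104, 8, 4, 3, 838]

Answer:
[104, 8, 4, 3, 838]
[104, 8, 4, 3, 838]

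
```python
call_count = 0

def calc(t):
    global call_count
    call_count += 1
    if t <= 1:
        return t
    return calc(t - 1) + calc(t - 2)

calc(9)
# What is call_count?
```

Calls(t) = 1 + Calls(t-1) + Calls(t-2); Calls(0)=Calls(1)=1. For t=9 this gives 109.

Answer: 109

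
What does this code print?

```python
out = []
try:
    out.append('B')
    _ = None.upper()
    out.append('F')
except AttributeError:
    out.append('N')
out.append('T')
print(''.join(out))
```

Execution trace: 'B' (try body) → 'N' (except AttributeError) → 'T' (after the try/except). Output: BNT

Answer: BNT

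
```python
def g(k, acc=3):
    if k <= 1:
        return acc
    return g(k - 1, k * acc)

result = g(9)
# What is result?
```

Accumulator trace (n, acc): (9, 3) -> (8, 27) -> (7, 216) -> (6, 1512) -> (5, 9072) -> (4, 45360) -> (3, 181440) -> (2, 544320) -> (1, 1088640) -> return 1088640

Answer: 1088640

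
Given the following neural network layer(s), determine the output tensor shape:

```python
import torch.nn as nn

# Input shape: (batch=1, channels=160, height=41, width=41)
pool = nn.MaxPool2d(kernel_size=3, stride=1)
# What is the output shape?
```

Input: (1, 160, 41, 41) -> Output: (1, 160, 39, 39)

Answer: (1, 160, 39, 39)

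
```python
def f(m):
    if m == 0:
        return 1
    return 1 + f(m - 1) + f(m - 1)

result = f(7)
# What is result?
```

f(m) = 1 + 2·f(m-1), f(0)=1. Closed form: (1+1)·2^7 - 1 = 255.

Answer: 255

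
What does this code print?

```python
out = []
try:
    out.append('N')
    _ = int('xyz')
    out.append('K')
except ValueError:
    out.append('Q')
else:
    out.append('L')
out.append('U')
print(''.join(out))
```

Execution trace: 'N' (try body) → 'Q' (except ValueError) → 'U' (after the try/except). Output: NQU

Answer: NQU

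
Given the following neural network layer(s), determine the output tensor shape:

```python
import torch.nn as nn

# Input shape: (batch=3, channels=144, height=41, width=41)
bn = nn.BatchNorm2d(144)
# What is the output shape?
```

Input: (3, 144, 41, 41) -> Output: (3, 144, 41, 41)

Answer: (3, 144, 41, 41)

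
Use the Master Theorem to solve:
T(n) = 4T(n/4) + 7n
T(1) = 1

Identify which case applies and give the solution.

a=4, b=4, f(n)=7n. log_4(4) = 1. Since c=1 = 1, Case 2 applies: T(n) = Θ(n^log_b(a) · log n) = O(n log n).

Answer: O(n log n) - Case 2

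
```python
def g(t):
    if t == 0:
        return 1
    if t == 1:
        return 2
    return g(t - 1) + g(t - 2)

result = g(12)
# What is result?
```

Build up from base cases: g(0)=1, g(1)=2, g(2)=3, g(3)=5, g(4)=8, g(5)=13, g(6)=21, ..., g(12)=377

Answer: 377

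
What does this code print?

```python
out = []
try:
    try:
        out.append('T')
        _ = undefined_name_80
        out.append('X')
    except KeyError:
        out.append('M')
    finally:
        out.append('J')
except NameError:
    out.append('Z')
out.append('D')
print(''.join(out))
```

Execution trace: 'T' (try body) → 'J' (finally) → 'Z' (outer except NameError) → 'D' (after the try/except). Output: TJZD

Answer: TJZD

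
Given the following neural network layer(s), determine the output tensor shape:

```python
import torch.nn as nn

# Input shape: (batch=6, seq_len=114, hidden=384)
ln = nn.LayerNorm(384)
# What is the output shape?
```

Input: (6, 114, 384) -> Output: (6, 114, 384)

Answer: (6, 114, 384)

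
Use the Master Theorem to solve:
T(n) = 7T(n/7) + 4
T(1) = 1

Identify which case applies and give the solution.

a=7, b=7, f(n)=4. log_7(7) = 1. Since c=0 < 1, Case 1 applies: T(n) = Θ(n^log_b(a)) = O(n).

Answer: O(n) - Case 1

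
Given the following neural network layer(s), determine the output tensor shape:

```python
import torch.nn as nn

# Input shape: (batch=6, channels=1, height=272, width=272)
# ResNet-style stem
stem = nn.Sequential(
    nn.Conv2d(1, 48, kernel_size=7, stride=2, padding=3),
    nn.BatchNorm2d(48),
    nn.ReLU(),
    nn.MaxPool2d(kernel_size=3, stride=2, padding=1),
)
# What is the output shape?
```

Input: (6, 1, 272, 272) -> after Conv2d 7x7 stride=2: (6, 48, 136, 136) -> Output: (6, 48, 68, 68)

Answer: (6, 48, 68, 68)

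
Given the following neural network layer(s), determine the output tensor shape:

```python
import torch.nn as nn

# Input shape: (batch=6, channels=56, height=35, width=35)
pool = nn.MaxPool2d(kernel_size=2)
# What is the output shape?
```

Input: (6, 56, 35, 35) -> Output: (6, 56, 17, 17)

Answer: (6, 56, 17, 17)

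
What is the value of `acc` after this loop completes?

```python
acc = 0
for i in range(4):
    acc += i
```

Sum of 0 to 3 = 6
`acc` takes the values: 0 → 1 → 3 → 6

Answer: 6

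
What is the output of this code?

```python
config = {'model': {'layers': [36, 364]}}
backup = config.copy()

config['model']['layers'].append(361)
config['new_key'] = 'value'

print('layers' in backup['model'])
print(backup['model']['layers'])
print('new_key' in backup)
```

Key concept: shallow copy gotcha with nested dict.
Step by step:
`config = {'model': {'layers': [36, 364]}}` → config = {'model': {'layers': [36, 364]}}
`backup = config.copy()` → backup = {'model': {'layers': [36, 364]}}
`config['model']['layers'].append(361)` → config = {'model': {'layers': [36, 364, 361]}}; backup = {'model': {'layers': [36, 364, 361]}}
`config['new_key'] = 'value'` → config = {'model': {'layers': [36, 364, 361]}, 'new_key': 'value'}
`print('layers' in backup['model'])` → prints True
`print(backup['model']['layers'])` → prints [36, 364, 361]
`print('new_key' in backup)` → prints False

Answer:
True
[36, 364, 361]
False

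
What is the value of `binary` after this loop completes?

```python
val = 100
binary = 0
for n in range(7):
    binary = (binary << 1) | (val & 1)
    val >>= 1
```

Reverse lowest 7 bits of 100
`binary` takes the values: 0 → 1 → 2 → 4 → 9 → 19

Answer: 19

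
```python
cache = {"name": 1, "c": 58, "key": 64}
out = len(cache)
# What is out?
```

Trace:
`cache = {"name": 1, "c": 58, "key": 64}` → cache = {'name': 1, 'c': 58, 'key': 64}
`out = len(cache)` → out = 3
So out = 3

Answer: 3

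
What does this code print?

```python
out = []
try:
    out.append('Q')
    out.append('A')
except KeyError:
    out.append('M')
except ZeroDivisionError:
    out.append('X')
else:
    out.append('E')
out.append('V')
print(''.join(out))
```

Execution trace: 'Q' (try body) → 'A' (try body, no exception) → 'E' (else) → 'V' (after the try/except). Output: QAEV

Answer: QAEV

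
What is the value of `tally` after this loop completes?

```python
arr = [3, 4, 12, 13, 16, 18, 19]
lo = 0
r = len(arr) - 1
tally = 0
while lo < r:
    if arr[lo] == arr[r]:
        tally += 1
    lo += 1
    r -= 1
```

Count matching pairs from ends
`tally` takes the values: 0

Answer: 0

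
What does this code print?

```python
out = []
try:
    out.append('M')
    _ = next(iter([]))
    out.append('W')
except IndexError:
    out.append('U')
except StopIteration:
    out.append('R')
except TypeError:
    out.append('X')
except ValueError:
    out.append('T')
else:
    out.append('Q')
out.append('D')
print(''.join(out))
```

Execution trace: 'M' (try body) → 'R' (except StopIteration) → 'D' (after the try/except). Output: MRD

Answer: MRD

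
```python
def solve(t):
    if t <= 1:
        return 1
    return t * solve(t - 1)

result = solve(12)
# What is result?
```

solve(12) = 12 * 11 * 10 * 9 * 8 * 7 * 6 * 5 * 4 * 3 * 2 * 1 = 479001600

Answer: 479001600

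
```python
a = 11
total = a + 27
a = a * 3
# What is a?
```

Trace:
`a = 11` → a = 11
`total = a + 27` → total = 38
`a = a * 3` → a = 33
So a = 33

Answer: 33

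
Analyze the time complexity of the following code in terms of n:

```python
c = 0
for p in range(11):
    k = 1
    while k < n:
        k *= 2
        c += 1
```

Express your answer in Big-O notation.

Each loop level contributes: 1 × log n. Multiplying the contributions gives O(log n).

Answer: O(log n)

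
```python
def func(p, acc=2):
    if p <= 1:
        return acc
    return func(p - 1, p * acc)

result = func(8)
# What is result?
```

Accumulator trace (n, acc): (8, 2) -> (7, 16) -> (6, 112) -> (5, 672) -> (4, 3360) -> (3, 13440) -> (2, 40320) -> (1, 80640) -> return 80640

Answer: 80640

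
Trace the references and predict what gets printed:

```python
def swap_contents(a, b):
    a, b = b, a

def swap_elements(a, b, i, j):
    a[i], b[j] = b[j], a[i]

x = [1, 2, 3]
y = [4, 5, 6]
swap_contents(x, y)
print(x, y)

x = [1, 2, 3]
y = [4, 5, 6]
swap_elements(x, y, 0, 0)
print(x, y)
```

Key concept: parameter rebinding vs mutation.
Step by step:
`x = [1, 2, 3]` → x = [1, 2, 3]
`y = [4, 5, 6]` → y = [4, 5, 6]
`swap_contents(x, y)` → no visible change to tracked variables
`print(x, y)` → prints [1, 2, 3] [4, 5, 6]
`x = [1, 2, 3]` → x = [1, 2, 3]
`y = [4, 5, 6]` → y = [4, 5, 6]
`swap_elements(x, y, 0, 0)` → x = [4, 2, 3]; y = [1, 5, 6]
`print(x, y)` → prints [4, 2, 3] [1, 5, 6]

Answer:
[1, 2, 3] [4, 5, 6]
[4, 2, 3] [1, 5, 6]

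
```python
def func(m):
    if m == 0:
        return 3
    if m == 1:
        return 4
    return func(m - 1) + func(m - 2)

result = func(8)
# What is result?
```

Build up from base cases: func(0)=3, func(1)=4, func(2)=7, func(3)=11, func(4)=18, func(5)=29, func(6)=47, ..., func(8)=123

Answer: 123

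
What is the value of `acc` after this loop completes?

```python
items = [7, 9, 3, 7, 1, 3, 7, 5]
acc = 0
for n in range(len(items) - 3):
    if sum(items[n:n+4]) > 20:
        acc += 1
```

Count windows with sum > 20
`acc` takes the values: 0 → 1

Answer: 1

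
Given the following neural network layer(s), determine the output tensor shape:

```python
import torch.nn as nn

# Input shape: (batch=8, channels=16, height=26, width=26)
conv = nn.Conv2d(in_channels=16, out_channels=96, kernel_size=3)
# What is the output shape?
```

Input: (8, 16, 26, 26) -> Output: (8, 96, 24, 24)

Answer: (8, 96, 24, 24)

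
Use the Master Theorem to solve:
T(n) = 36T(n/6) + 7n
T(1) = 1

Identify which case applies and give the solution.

a=36, b=6, f(n)=7n. log_6(36) = 2. Since c=1 < 2, Case 1 applies: T(n) = Θ(n^log_b(a)) = O(n^2).

Answer: O(n^2) - Case 1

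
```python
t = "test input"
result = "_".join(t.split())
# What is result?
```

Trace:
`t = "test input"` → t = 'test input'
`result = "_".join(t.split())` → result = 'test_input'
So result = 'test_input'

Answer: 'test_input'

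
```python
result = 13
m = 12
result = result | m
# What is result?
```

Trace:
`result = 13` → result = 13
`m = 12` → m = 12
`result = result | m` → result = 13
So result = 13

Answer: 13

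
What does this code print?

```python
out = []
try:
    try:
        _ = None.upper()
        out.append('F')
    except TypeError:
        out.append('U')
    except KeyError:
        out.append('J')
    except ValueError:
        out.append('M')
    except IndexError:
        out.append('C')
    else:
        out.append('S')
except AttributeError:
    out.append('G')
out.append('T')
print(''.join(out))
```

Execution trace: 'G' (outer except AttributeError) → 'T' (after the try/except). Output: GT

Answer: GT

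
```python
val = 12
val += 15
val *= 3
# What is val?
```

Trace:
`val = 12` → val = 12
`val += 15` → val = 27
`val *= 3` → val = 81
So val = 81

Answer: 81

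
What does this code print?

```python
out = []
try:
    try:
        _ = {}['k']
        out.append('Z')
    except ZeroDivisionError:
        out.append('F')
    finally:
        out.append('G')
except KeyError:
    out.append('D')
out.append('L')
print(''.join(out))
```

Execution trace: 'G' (finally) → 'D' (outer except KeyError) → 'L' (after the try/except). Output: GDL

Answer: GDL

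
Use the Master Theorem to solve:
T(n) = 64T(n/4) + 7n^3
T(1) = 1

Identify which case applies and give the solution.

a=64, b=4, f(n)=7n^3. log_4(64) = 3. Since c=3 = 3, Case 2 applies: T(n) = Θ(n^log_b(a) · log n) = O(n^3 log n).

Answer: O(n^3 log n) - Case 2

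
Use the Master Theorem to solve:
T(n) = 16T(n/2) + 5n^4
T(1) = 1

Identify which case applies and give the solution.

a=16, b=2, f(n)=5n^4. log_2(16) = 4. Since c=4 = 4, Case 2 applies: T(n) = Θ(n^log_b(a) · log n) = O(n^4 log n).

Answer: O(n^4 log n) - Case 2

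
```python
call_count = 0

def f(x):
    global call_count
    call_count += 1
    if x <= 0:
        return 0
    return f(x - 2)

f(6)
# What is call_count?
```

Linear recursion stepping by 2: 4 calls from x=6 down to ≤0.

Answer: 4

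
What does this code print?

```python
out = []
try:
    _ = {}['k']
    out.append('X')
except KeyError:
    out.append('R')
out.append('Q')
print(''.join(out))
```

Execution trace: 'R' (except KeyError) → 'Q' (after the try/except). Output: RQ

Answer: RQ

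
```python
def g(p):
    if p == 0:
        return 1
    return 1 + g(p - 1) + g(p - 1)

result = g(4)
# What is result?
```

g(p) = 1 + 2·g(p-1), g(0)=1. Closed form: (1+1)·2^4 - 1 = 31.

Answer: 31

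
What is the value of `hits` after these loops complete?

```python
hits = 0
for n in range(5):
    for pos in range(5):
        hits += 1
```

5 * 5 = 25
`hits` takes the values: 0 → 1 → 2 → 3 → 4 → 5 → 6 → 7 → 8 → 9 → 10 → 11 → 12 → 13 → 14 → 15 → 16 → 17 → 18 → 19 → 20 → 21 → 22 → 23 → 24 → 25

Answer: 25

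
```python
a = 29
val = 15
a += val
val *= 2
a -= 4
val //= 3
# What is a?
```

Trace:
`a = 29` → a = 29
`val = 15` → val = 15
`a += val` → a = 44
`val *= 2` → val = 30
`a -= 4` → a = 40
`val //= 3` → val = 10
So a = 40

Answer: 40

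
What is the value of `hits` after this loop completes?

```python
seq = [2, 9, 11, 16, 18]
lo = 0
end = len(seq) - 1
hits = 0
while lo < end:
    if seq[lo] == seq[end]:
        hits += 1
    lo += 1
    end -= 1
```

Count matching pairs from ends
`hits` takes the values: 0

Answer: 0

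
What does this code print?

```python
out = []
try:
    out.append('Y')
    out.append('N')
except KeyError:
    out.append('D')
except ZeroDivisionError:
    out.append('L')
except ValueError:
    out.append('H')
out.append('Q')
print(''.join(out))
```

Execution trace: 'Y' (try body) → 'N' (try body, no exception) → 'Q' (after the try/except). Output: YNQ

Answer: YNQ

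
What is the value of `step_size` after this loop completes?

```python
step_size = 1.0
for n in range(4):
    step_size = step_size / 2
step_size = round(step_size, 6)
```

Halving LR 4 times: 1 / 2^4
`step_size` takes the values: 1.0 → 0.5 → 0.25 → 0.125 → 0.0625

Answer: 0.0625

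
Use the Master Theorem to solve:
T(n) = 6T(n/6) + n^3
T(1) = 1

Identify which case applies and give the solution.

a=6, b=6, f(n)=n^3. log_6(6) = 1. Since c=3 > 1 and the regularity condition holds (6(n/6)^3 = (6/6^3)n^3 with 6/6^3 < 1), Case 3 applies: T(n) = Θ(f(n)) = O(n^3).

Answer: O(n^3) - Case 3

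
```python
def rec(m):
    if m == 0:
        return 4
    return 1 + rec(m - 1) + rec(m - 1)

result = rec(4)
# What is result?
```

rec(m) = 1 + 2·rec(m-1), rec(0)=4. Closed form: (4+1)·2^4 - 1 = 79.

Answer: 79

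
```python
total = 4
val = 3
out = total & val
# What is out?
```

Trace:
`total = 4` → total = 4
`val = 3` → val = 3
`out = total & val` → out = 0
So out = 0

Answer: 0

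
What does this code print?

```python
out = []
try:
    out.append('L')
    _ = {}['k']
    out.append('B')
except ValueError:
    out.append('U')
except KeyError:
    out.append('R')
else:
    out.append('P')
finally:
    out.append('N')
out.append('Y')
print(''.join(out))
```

Execution trace: 'L' (try body) → 'R' (except KeyError) → 'N' (finally) → 'Y' (after the try/except). Output: LRNY

Answer: LRNY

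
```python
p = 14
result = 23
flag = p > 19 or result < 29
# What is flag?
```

Trace:
`p = 14` → p = 14
`result = 23` → result = 23
`flag = p > 19 or result < 29` → flag = True
So flag = True

Answer: True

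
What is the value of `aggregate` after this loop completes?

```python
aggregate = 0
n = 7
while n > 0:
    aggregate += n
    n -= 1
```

Sum 7 down to 1
`aggregate` takes the values: 0 → 7 → 13 → 18 → 22 → 25 → 27 → 28

Answer: 28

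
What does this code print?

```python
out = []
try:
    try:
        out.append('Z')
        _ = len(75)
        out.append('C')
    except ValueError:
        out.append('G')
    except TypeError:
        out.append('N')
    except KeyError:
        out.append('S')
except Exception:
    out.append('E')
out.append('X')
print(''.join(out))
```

Execution trace: 'Z' (inner try body) → 'N' (inner except TypeError) → 'X' (after the try/except). Output: ZNX

Answer: ZNX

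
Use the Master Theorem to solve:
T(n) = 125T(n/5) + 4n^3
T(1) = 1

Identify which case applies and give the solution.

a=125, b=5, f(n)=4n^3. log_5(125) = 3. Since c=3 = 3, Case 2 applies: T(n) = Θ(n^log_b(a) · log n) = O(n^3 log n).

Answer: O(n^3 log n) - Case 2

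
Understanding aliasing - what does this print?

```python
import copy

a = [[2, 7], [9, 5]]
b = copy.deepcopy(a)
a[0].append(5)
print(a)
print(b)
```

Key concept: deep copy is fully independent.
Step by step:
`a = [[2, 7], [9, 5]]` → a = [[2, 7], [9, 5]]
`b = copy.deepcopy(a)` → b = [[2, 7], [9, 5]]
`a[0].append(5)` → a = [[2, 7, 5], [9, 5]]
`print(a)` → prints [[2, 7, 5], [9, 5]]
`print(b)` → prints [[2, 7], [9, 5]]

Answer:
[[2, 7, 5], [9, 5]]
[[2, 7], [9, 5]]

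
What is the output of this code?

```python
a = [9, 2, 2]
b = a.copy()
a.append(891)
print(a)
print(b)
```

Key concept: list.copy() creates independent copy.
Step by step:
`a = [9, 2, 2]` → a = [9, 2, 2]
`b = a.copy()` → b = [9, 2, 2]
`a.append(891)` → a = [9, 2, 2, 891]
`print(a)` → prints [9, 2, 2, 891]
`print(b)` → prints [9, 2, 2]

Answer:
[9, 2, 2, 891]
[9, 2, 2]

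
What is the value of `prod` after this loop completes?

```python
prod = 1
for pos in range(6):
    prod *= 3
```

3^6 = 729
`prod` takes the values: 1 → 3 → 9 → 27 → 81 → 243 → 729

Answer: 729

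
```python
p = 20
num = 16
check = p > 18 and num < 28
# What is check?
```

Trace:
`p = 20` → p = 20
`num = 16` → num = 16
`check = p > 18 and num < 28` → check = True
So check = True

Answer: True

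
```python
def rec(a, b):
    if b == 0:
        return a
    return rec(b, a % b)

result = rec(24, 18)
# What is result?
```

rec(24, 18) -> rec(18, 6) -> rec(6, 0) -> 6

Answer: 6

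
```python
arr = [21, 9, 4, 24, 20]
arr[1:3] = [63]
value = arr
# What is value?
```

Trace:
`arr = [21, 9, 4, 24, 20]` → arr = [21, 9, 4, 24, 20]
`arr[1:3] = [63]` → arr = [21, 63, 24, 20]
`value = arr` → value = [21, 63, 24, 20]
So value = [21, 63, 24, 20]

Answer: [21, 63, 24, 20]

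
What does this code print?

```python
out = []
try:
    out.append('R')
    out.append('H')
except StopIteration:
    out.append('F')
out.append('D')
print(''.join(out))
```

Execution trace: 'R' (try body) → 'H' (try body, no exception) → 'D' (after the try/except). Output: RHD

Answer: RHD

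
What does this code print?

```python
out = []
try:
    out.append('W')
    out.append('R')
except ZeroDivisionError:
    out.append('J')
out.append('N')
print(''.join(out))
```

Execution trace: 'W' (try body) → 'R' (try body, no exception) → 'N' (after the try/except). Output: WRN

Answer: WRN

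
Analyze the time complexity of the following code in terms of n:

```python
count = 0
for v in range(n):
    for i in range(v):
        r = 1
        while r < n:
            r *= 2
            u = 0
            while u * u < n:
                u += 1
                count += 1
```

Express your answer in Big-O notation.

Each loop level contributes: n × n × log n × √n. Multiplying the contributions gives O(n^2√n log n).

Answer: O(n^2√n log n)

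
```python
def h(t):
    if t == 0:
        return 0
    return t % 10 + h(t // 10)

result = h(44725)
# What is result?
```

Sum of digits of 44725: 5 + 2 + 7 + 4 + 4 = 22

Answer: 22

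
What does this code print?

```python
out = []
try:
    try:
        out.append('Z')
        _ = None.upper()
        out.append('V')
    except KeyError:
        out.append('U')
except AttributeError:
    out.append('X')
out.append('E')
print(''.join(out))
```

Execution trace: 'Z' (try body) → 'X' (outer except AttributeError) → 'E' (after the try/except). Output: ZXE

Answer: ZXE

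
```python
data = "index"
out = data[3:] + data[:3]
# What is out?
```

Trace:
`data = "index"` → data = 'index'
`out = data[3:] + data[:3]` → out = 'exind'
So out = 'exind'

Answer: 'exind'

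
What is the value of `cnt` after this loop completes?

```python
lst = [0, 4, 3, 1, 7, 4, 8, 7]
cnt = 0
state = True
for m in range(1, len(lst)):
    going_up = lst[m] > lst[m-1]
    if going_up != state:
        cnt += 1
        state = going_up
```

Count direction changes in [0, 4, 3, 1, 7, 4, 8, 7]
`cnt` takes the values: 0 → 1 → 2 → 3 → 4 → 5

Answer: 5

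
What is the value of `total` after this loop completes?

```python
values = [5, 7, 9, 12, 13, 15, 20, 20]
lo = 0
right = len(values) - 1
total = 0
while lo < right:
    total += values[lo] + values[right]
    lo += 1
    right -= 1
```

Sum of pairs from ends
`total` takes the values: 0 → 25 → 52 → 76 → 101

Answer: 101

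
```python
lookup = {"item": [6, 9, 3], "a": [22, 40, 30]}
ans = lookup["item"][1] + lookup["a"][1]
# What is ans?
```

Trace:
`lookup = {"item": [6, 9, 3], "a": [22, 40, 30]}` → lookup = {'item': [6, 9, 3], 'a': [22, 40, 30]}
`ans = lookup["item"][1] + lookup["a"][1]` → ans = 49
So ans = 49

Answer: 49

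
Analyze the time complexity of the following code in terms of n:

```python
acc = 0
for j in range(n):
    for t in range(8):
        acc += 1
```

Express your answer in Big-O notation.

Each loop level contributes: n × 1. Multiplying the contributions gives O(n).

Answer: O(n)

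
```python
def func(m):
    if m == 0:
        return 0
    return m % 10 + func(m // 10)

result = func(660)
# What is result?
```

Sum of digits of 660: 0 + 6 + 6 = 12

Answer: 12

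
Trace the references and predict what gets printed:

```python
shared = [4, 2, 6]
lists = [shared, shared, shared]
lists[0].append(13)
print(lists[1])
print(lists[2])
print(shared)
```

Key concept: list of same reference.
Step by step:
`shared = [4, 2, 6]` → shared = [4, 2, 6]
`lists = [shared, shared, shared]` → lists = [[4, 2, 6], [4, 2, 6], [4, 2, 6]]
`lists[0].append(13)` → shared = [4, 2, 6, 13]; lists = [[4, 2, 6, 13], [4, 2, 6, 13], [4, 2, 6, 13]]
`print(lists[1])` → prints [4, 2, 6, 13]
`print(lists[2])` → prints [4, 2, 6, 13]
`print(shared)` → prints [4, 2, 6, 13]

Answer:
[4, 2, 6, 13]
[4, 2, 6, 13]
[4, 2, 6, 13]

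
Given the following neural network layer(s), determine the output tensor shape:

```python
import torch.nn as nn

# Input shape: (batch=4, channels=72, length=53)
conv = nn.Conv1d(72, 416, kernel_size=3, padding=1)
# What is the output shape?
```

Input: (4, 72, 53) -> Output: (4, 416, 53)

Answer: (4, 416, 53)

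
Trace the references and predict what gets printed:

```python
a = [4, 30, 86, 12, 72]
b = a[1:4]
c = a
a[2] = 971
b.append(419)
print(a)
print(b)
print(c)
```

Key concept: slice vs alias.
Step by step:
`a = [4, 30, 86, 12, 72]` → a = [4, 30, 86, 12, 72]
`b = a[1:4]` → b = [30, 86, 12]
`c = a` → c = [4, 30, 86, 12, 72] (same object as a)
`a[2] = 971` → a = [4, 30, 971, 12, 72] (same object as c); c = [4, 30, 971, 12, 72] (same object as a)
`b.append(419)` → b = [30, 86, 12, 419]
`print(a)` → prints [4, 30, 971, 12, 72]
`print(b)` → prints [30, 86, 12, 419]
`print(c)` → prints [4, 30, 971, 12, 72]

Answer:
[4, 30, 971, 12, 72]
[30, 86, 12, 419]
[4, 30, 971, 12, 72]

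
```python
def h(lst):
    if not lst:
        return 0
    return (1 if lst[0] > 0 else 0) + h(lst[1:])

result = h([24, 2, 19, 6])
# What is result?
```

Count of positive elements in [24, 2, 19, 6] = 4

Answer: 4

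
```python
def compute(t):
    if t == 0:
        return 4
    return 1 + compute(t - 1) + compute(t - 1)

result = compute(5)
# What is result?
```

compute(t) = 1 + 2·compute(t-1), compute(0)=4. Closed form: (4+1)·2^5 - 1 = 159.

Answer: 159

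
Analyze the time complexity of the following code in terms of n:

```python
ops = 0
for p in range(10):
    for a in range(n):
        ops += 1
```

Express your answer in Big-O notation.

Each loop level contributes: 1 × n. Multiplying the contributions gives O(n).

Answer: O(n)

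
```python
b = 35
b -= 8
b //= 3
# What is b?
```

Trace:
`b = 35` → b = 35
`b -= 8` → b = 27
`b //= 3` → b = 9
So b = 9

Answer: 9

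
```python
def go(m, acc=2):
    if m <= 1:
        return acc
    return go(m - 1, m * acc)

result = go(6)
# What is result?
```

Accumulator trace (n, acc): (6, 2) -> (5, 12) -> (4, 60) -> (3, 240) -> (2, 720) -> (1, 1440) -> return 1440

Answer: 1440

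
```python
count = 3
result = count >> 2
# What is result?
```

Trace:
`count = 3` → count = 3
`result = count >> 2` → result = 0
So result = 0

Answer: 0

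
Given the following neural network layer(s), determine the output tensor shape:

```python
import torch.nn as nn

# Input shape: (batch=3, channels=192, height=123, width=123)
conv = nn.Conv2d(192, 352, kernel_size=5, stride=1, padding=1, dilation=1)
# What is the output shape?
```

Input: (3, 192, 123, 123) -> Output: (3, 352, 121, 121)

Answer: (3, 352, 121, 121)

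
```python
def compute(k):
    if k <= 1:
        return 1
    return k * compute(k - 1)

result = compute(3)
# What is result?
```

compute(3) = 3 * 2 * 1 = 6

Answer: 6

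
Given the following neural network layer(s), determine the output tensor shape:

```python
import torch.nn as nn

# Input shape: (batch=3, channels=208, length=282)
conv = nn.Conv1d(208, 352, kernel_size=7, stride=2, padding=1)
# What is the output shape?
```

Input: (3, 208, 282) -> Output: (3, 352, 139)

Answer: (3, 352, 139)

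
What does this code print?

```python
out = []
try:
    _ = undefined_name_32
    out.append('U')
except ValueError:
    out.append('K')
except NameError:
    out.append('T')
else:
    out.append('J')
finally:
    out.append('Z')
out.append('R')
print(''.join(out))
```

Execution trace: 'T' (except NameError) → 'Z' (finally) → 'R' (after the try/except). Output: TZR

Answer: TZR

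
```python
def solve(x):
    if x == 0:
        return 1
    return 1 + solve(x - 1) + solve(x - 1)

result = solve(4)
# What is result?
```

solve(x) = 1 + 2·solve(x-1), solve(0)=1. Closed form: (1+1)·2^4 - 1 = 31.

Answer: 31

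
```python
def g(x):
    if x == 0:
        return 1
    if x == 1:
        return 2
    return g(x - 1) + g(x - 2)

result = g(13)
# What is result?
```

Build up from base cases: g(0)=1, g(1)=2, g(2)=3, g(3)=5, g(4)=8, g(5)=13, g(6)=21, ..., g(13)=610

Answer: 610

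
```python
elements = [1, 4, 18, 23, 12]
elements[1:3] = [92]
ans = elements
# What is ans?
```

Trace:
`elements = [1, 4, 18, 23, 12]` → elements = [1, 4, 18, 23, 12]
`elements[1:3] = [92]` → elements = [1, 92, 23, 12]
`ans = elements` → ans = [1, 92, 23, 12]
So ans = [1, 92, 23, 12]

Answer: [1, 92, 23, 12]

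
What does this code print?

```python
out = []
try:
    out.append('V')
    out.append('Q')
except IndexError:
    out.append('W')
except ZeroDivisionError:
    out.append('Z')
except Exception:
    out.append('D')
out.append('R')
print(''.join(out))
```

Execution trace: 'V' (try body) → 'Q' (try body, no exception) → 'R' (after the try/except). Output: VQR

Answer: VQR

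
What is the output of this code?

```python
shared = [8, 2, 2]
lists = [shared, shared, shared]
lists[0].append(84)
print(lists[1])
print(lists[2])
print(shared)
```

Key concept: list of same reference.
Step by step:
`shared = [8, 2, 2]` → shared = [8, 2, 2]
`lists = [shared, shared, shared]` → lists = [[8, 2, 2], [8, 2, 2], [8, 2, 2]]
`lists[0].append(84)` → shared = [8, 2, 2, 84]; lists = [[8, 2, 2, 84], [8, 2, 2, 84], [8, 2, 2, 84]]
`print(lists[1])` → prints [8, 2, 2, 84]
`print(lists[2])` → prints [8, 2, 2, 84]
`print(shared)` → prints [8, 2, 2, 84]

Answer:
[8, 2, 2, 84]
[8, 2, 2, 84]
[8, 2, 2, 84]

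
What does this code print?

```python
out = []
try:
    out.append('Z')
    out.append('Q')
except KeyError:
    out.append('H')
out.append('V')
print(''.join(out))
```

Execution trace: 'Z' (try body) → 'Q' (try body, no exception) → 'V' (after the try/except). Output: ZQV

Answer: ZQV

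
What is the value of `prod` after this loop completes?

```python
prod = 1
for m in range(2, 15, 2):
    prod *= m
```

Product of even numbers 2 to 14
`prod` takes the values: 1 → 2 → 8 → 48 → 384 → 3840 → 46080 → 645120

Answer: 645120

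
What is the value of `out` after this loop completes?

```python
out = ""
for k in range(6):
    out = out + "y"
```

Repeat 'y' 6 times
`out` takes the values: "" → "y" → "yy" → "yyy" → "yyyy" → "yyyyy" → "yyyyyy"

Answer: "yyyyyy"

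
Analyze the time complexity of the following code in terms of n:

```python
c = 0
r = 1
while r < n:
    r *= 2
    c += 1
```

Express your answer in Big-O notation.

Each loop level contributes: log n. Multiplying the contributions gives O(log n).

Answer: O(log n)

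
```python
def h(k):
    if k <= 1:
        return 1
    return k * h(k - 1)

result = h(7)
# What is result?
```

h(7) = 7 * 6 * 5 * 4 * 3 * 2 * 1 = 5040

Answer: 5040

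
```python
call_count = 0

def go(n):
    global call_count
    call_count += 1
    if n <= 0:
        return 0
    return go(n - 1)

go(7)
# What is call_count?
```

Linear recursion stepping by 1: 8 calls from n=7 down to ≤0.

Answer: 8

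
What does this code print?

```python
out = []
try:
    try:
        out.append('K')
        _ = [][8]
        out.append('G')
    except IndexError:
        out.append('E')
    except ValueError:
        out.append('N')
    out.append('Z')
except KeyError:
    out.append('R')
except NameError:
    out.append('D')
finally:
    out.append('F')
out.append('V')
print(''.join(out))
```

Execution trace: 'K' (inner try body) → 'E' (inner except IndexError) → 'Z' (try body, no exception) → 'F' (finally) → 'V' (after the try/except). Output: KEZFV

Answer: KEZFV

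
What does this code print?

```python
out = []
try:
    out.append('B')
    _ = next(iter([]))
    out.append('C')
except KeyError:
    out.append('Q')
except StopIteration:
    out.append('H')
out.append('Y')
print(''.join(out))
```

Execution trace: 'B' (try body) → 'H' (except StopIteration) → 'Y' (after the try/except). Output: BHY

Answer: BHY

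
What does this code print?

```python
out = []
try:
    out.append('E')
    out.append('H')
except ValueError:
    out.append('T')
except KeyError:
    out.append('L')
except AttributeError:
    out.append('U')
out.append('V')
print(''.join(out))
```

Execution trace: 'E' (try body) → 'H' (try body, no exception) → 'V' (after the try/except). Output: EHV

Answer: EHV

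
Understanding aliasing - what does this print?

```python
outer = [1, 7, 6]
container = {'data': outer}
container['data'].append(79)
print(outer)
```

Key concept: dict holds reference to list.
Step by step:
`outer = [1, 7, 6]` → outer = [1, 7, 6]
`container = {'data': outer}` → container = {'data': [1, 7, 6]}
`container['data'].append(79)` → outer = [1, 7, 6, 79]; container = {'data': [1, 7, 6, 79]}
`print(outer)` → prints [1, 7, 6, 79]

Answer: [1, 7, 6, 79]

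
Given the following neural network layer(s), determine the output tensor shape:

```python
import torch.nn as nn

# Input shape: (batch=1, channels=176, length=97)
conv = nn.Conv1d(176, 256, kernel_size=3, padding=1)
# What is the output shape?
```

Input: (1, 176, 97) -> Output: (1, 256, 97)

Answer: (1, 256, 97)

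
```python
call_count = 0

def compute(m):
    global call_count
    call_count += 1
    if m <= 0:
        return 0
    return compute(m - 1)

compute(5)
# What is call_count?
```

Linear recursion stepping by 1: 6 calls from m=5 down to ≤0.

Answer: 6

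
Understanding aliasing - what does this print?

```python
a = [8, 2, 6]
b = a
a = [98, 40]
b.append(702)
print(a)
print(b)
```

Key concept: rebinding vs mutation: a is rebound to a new list, b still points at the original.
Step by step:
`a = [8, 2, 6]` → a = [8, 2, 6]
`b = a` → b = [8, 2, 6] (same object as a)
`a = [98, 40]` → a = [98, 40]
`b.append(702)` → b = [8, 2, 6, 702]
`print(a)` → prints [98, 40]
`print(b)` → prints [8, 2, 6, 702]

Answer:
[98, 40]
[8, 2, 6, 702]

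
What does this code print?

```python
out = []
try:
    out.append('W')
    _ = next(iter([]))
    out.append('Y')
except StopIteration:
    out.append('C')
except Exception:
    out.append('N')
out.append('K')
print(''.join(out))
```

Execution trace: 'W' (try body) → 'C' (except StopIteration) → 'K' (after the try/except). Output: WCK

Answer: WCK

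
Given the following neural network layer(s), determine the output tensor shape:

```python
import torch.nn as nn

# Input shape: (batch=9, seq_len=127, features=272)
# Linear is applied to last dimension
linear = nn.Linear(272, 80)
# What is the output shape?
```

Input: (9, 127, 272) -> Output: (9, 127, 80)

Answer: (9, 127, 80)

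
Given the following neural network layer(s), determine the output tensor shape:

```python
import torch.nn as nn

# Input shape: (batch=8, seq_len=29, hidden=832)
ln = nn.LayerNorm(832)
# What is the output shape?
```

Input: (8, 29, 832) -> Output: (8, 29, 832)

Answer: (8, 29, 832)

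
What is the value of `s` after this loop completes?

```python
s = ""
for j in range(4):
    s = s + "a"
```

Repeat 'a' 4 times
`s` takes the values: "" → "a" → "aa" → "aaa" → "aaaa"

Answer: "aaaa"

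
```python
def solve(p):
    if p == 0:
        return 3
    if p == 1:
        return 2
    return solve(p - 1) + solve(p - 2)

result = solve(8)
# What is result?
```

Build up from base cases: solve(0)=3, solve(1)=2, solve(2)=5, solve(3)=7, solve(4)=12, solve(5)=19, solve(6)=31, ..., solve(8)=81

Answer: 81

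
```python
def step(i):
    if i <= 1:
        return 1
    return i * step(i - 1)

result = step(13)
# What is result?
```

step(13) = 13 * 12 * 11 * 10 * 9 * 8 * 7 * 6 * 5 * 4 * 3 * 2 * 1 = 6227020800

Answer: 6227020800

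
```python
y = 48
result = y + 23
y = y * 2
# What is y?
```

Trace:
`y = 48` → y = 48
`result = y + 23` → result = 71
`y = y * 2` → y = 96
So y = 96

Answer: 96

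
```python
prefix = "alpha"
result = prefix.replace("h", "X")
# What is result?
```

Trace:
`prefix = "alpha"` → prefix = 'alpha'
`result = prefix.replace("h", "X")` → result = 'alpXa'
So result = 'alpXa'

Answer: 'alpXa'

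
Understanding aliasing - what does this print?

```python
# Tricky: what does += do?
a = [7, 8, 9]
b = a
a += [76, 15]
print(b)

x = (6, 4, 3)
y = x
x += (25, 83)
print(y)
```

Key concept: += behavior differs for mutable vs immutable.
Step by step:
`a = [7, 8, 9]` → a = [7, 8, 9]
`b = a` → b = [7, 8, 9] (same object as a)
`a += [76, 15]` → a = [7, 8, 9, 76, 15] (same object as b); b = [7, 8, 9, 76, 15] (same object as a)
`print(b)` → prints [7, 8, 9, 76, 15]
`x = (6, 4, 3)` → x = (6, 4, 3)
`y = x` → y = (6, 4, 3)
`x += (25, 83)` → x = (6, 4, 3, 25, 83)
`print(y)` → prints (6, 4, 3)

Answer:
[7, 8, 9, 76, 15]
(6, 4, 3)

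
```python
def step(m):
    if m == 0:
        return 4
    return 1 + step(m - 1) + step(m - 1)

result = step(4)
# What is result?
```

step(m) = 1 + 2·step(m-1), step(0)=4. Closed form: (4+1)·2^4 - 1 = 79.

Answer: 79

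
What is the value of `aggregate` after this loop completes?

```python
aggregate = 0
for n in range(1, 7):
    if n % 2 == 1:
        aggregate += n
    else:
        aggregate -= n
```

Add odd, subtract even
`aggregate` takes the values: 0 → 1 → -1 → 2 → -2 → 3 → -3

Answer: -3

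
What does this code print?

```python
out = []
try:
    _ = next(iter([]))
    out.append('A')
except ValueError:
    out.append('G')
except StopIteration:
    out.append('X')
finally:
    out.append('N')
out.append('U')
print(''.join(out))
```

Execution trace: 'X' (except StopIteration) → 'N' (finally) → 'U' (after the try/except). Output: XNU

Answer: XNU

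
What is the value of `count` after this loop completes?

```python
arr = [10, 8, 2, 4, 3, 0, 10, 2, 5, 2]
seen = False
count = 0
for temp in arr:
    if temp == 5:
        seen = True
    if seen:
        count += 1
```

Count elements after first 5 in [10, 8, 2, 4, 3, 0, 10, 2, 5, 2]
`count` takes the values: 0 → 1 → 2

Answer: 2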